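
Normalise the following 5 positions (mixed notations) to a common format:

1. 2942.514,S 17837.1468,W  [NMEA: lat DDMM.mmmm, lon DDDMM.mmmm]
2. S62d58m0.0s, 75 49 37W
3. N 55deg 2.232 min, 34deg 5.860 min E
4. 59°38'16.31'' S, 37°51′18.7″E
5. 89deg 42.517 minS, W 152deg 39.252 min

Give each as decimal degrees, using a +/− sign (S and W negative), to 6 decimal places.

Point 1:
  φ: split at 2 digits → 29° and 42.514′; 29 + 42.514/60 = 29.7085667
  S ⇒ negate
  λ: degrees = first 3 digits = 178, minutes = 37.1468; 178 + 37.1468/60 = 178.6191133
  W ⇒ negate
Point 2:
  Lat: 62 + 58/60 + 0/3600 = 62.9666667
  hemisphere S, so the sign is −
  Lon: 49′ + 37″ = 49.61667′; 75 + 49.61667/60 = 75.8269444
  W ⇒ negate
Point 3:
  Latitude: 2.232′ = 0.037200°; total 55.0372000
  N → positive
  Lon: 34 + 5.86/60 = 34.0976667
  E ⇒ keep positive
Point 4:
  φ: 59° + 38/60 + 16.31/3600 = 59 + 0.633333 + 0.004531 = 59.6378639
  hemisphere S, so the sign is −
  Longitude: 37° + 51/60 + 18.7/3600 = 37 + 0.850000 + 0.005194 = 37.8551944
  E ⇒ keep positive
Point 5:
  Latitude: 42.517′ = 0.708617°; total 89.7086167
  hemisphere S, so the sign is −
  Longitude: 152 + 39.252/60 = 152.6542000
  hemisphere W, so the sign is −

1. -29.708567, -178.619113
2. -62.966667, -75.826944
3. 55.037200, 34.097667
4. -59.637864, 37.855194
5. -89.708617, -152.654200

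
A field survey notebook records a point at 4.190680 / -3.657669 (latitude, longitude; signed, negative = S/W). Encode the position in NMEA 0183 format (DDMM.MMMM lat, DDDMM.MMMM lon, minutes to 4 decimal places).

φ: minutes = (4.190680 − 4) × 60 = 11.440800
Longitude is negative → W; |value| = 3.657669
Lon: fractional part 0.657669 → 39.460140 minutes

0411.4408,N / 00339.4601,W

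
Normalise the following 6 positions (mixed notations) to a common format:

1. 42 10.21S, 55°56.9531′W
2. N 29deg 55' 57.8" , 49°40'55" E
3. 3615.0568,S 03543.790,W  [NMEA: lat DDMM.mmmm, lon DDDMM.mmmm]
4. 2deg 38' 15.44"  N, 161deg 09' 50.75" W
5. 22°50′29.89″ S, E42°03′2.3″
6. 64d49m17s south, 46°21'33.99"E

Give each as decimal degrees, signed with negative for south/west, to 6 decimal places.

1. -42.170167, -55.949218
2. 29.932722, 49.681944
3. -36.250947, -35.729833
4. 2.637622, -161.164097
5. -22.841636, 42.050639
6. -64.821389, 46.359442

Point 1:
  Latitude: 10.21′ = 0.170167°; total 42.1701667
  S ⇒ negate
  λ: 55 + 56.9531/60 = 55.9492183
  hemisphere W, so the sign is −
Point 2:
  Latitude: 55′ + 57.8″ = 55.96333′; 29 + 55.96333/60 = 29.9327222
  N → positive
  Longitude: 40′ + 55″ = 40.91667′; 49 + 40.91667/60 = 49.6819444
  E ⇒ keep positive
Point 3:
  Latitude: split at 2 digits → 36° and 15.0568′; 36 + 15.0568/60 = 36.2509467
  hemisphere S, so the sign is −
  Lon: degrees = first 3 digits = 35, minutes = 43.79; 35 + 43.79/60 = 35.7298333
  W ⇒ negate
Point 4:
  φ: 2 + 38/60 + 15.44/3600 = 2.6376222
  N → positive
  λ: 161 + 9/60 + 50.75/3600 = 161.1640972
  hemisphere W, so the sign is −
Point 5:
  φ: 50′ + 29.89″ = 50.49817′; 22 + 50.49817/60 = 22.8416361
  S ⇒ negate
  Lon: 42° + 3/60 + 2.3/3600 = 42 + 0.050000 + 0.000639 = 42.0506389
  E → positive
Point 6:
  φ: 64° + 49/60 + 17/3600 = 64 + 0.816667 + 0.004722 = 64.8213889
  S → negative
  Longitude: 46° + 21/60 + 33.99/3600 = 46 + 0.350000 + 0.009442 = 46.3594417
  E ⇒ keep positive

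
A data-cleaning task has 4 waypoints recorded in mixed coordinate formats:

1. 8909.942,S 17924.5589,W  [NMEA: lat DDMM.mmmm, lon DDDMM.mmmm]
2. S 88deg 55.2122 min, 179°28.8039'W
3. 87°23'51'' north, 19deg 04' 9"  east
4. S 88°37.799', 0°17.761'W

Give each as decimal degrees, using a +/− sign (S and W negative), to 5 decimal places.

1. -89.16570, -179.40932
2. -88.92020, -179.48007
3. 87.39750, 19.06917
4. -88.62998, -0.29602

Point 1:
  Latitude: split at 2 digits → 89° and 9.942′; 89 + 9.942/60 = 89.165700
  S → negative
  Longitude: split at 3 digits → 179° and 24.5589′; 179 + 24.5589/60 = 179.409315
  W → negative
Point 2:
  Lat: 55.2122′ = 0.920203°; total 88.920203
  S → negative
  Longitude: 179 + 28.8039/60 = 179.480065
  W → negative
Point 3:
  Lat: 87° + 23/60 + 51/3600 = 87 + 0.383333 + 0.014167 = 87.397500
  N → positive
  Lon: 19 + 4/60 + 9/3600 = 19.069167
  E ⇒ keep positive
Point 4:
  Lat: 88 + 37.799/60 = 88.629983
  S → negative
  Lon: 17.761′ = 0.296017°; total 0.296017
  hemisphere W, so the sign is −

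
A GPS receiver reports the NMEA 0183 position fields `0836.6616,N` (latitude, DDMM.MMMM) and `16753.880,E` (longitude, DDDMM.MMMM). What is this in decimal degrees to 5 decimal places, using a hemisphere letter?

8.61103° N, 167.89800° E

φ: split at 2 digits → 08° and 36.6616′; 8 + 36.6616/60 = 8.611027
Longitude: split at 3 digits → 167° and 53.88′; 167 + 53.88/60 = 167.898000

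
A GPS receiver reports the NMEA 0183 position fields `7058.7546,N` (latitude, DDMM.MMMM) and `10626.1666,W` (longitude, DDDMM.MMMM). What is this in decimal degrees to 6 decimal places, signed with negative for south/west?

Latitude: split at 2 digits → 70° and 58.7546′; 70 + 58.7546/60 = 70.9792433
N → positive
Lon: degrees = first 3 digits = 106, minutes = 26.1666; 106 + 26.1666/60 = 106.4361100
W → negative

70.979243, -106.436110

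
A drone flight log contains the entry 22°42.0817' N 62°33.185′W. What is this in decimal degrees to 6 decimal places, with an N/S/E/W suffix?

Latitude: 22 + 42.0817/60 = 22.7013617
λ: 62 + 33.185/60 = 62.5530833

22.701362° N, 62.553083° W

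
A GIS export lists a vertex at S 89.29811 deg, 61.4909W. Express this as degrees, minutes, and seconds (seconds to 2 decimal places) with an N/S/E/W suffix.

89°17′53.20″ S, 61°29′27.24″ W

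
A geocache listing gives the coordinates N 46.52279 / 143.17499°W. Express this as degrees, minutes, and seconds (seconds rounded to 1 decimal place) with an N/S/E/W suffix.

Lat: 0.522790° → 31.36740′; 0.36740 × 60 = 22.044″
Longitude: 0.174990° → 10.49940′; 0.49940 × 60 = 29.964″

46°31′22.0″ N, 143°10′30.0″ W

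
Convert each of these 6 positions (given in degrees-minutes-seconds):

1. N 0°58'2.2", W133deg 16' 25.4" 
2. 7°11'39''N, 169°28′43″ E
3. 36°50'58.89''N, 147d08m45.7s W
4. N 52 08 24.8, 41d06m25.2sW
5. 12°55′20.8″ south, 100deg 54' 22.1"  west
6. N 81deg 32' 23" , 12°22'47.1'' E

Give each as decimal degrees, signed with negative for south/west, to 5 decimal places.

1. 0.96728, -133.27372
2. 7.19417, 169.47861
3. 36.84969, -147.14603
4. 52.14022, -41.10700
5. -12.92244, -100.90614
6. 81.53972, 12.37975

Point 1:
  Latitude: 58′ + 2.2″ = 58.03667′; 0 + 58.03667/60 = 0.967278
  N ⇒ keep positive
  Longitude: 133° + 16/60 + 25.4/3600 = 133 + 0.266667 + 0.007056 = 133.273722
  W → negative
Point 2:
  Lat: 7° + 11/60 + 39/3600 = 7 + 0.183333 + 0.010833 = 7.194167
  N → positive
  Longitude: 28′ + 43″ = 28.71667′; 169 + 28.71667/60 = 169.478611
  E → positive
Point 3:
  φ: 36° + 50/60 + 58.89/3600 = 36 + 0.833333 + 0.016358 = 36.849692
  N ⇒ keep positive
  λ: 8′ + 45.7″ = 8.76167′; 147 + 8.76167/60 = 147.146028
  hemisphere W, so the sign is −
Point 4:
  Latitude: 52° + 8/60 + 24.8/3600 = 52 + 0.133333 + 0.006889 = 52.140222
  N → positive
  Longitude: 41 + 6/60 + 25.2/3600 = 41.107000
  hemisphere W, so the sign is −
Point 5:
  Latitude: 12° + 55/60 + 20.8/3600 = 12 + 0.916667 + 0.005778 = 12.922444
  hemisphere S, so the sign is −
  λ: 100 + 54/60 + 22.1/3600 = 100.906139
  W → negative
Point 6:
  Latitude: 32′ + 23″ = 32.38333′; 81 + 32.38333/60 = 81.539722
  N ⇒ keep positive
  Longitude: 12 + 22/60 + 47.1/3600 = 12.379750
  E → positive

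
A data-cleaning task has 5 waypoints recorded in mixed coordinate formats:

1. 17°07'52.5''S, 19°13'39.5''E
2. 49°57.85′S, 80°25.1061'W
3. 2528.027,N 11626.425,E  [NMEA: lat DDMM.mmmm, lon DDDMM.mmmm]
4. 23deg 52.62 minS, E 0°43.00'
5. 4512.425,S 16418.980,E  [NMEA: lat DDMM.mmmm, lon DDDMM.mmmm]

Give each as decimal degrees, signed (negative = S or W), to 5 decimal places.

Point 1:
  Lat: 7′ + 52.5″ = 7.87500′; 17 + 7.87500/60 = 17.131250
  S ⇒ negate
  λ: 19° + 13/60 + 39.5/3600 = 19 + 0.216667 + 0.010972 = 19.227639
  E → positive
Point 2:
  Latitude: 57.85′ = 0.964167°; total 49.964167
  S → negative
  Lon: 25.1061′ = 0.418435°; total 80.418435
  W → negative
Point 3:
  Latitude: degrees = first 2 digits = 25, minutes = 28.027; 25 + 28.027/60 = 25.467117
  N → positive
  Longitude: split at 3 digits → 116° and 26.425′; 116 + 26.425/60 = 116.440417
  E ⇒ keep positive
Point 4:
  Lat: 23 + 52.62/60 = 23.877000
  S → negative
  λ: 0 + 43/60 = 0.716667
  E → positive
Point 5:
  φ: degrees = first 2 digits = 45, minutes = 12.425; 45 + 12.425/60 = 45.207083
  S → negative
  Lon: degrees = first 3 digits = 164, minutes = 18.98; 164 + 18.98/60 = 164.316333
  E ⇒ keep positive

1. -17.13125, 19.22764
2. -49.96417, -80.41844
3. 25.46712, 116.44042
4. -23.87700, 0.71667
5. -45.20708, 164.31633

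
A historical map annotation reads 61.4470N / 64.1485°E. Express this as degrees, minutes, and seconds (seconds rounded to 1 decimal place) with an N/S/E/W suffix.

61°26′49.2″ N, 64°08′54.6″ E

Lat: whole degrees 61; 26.82000′ → 26′ and 49.200″
Lon: 0.148500 × 60 = 8.91000′ → 8′, remainder × 60 = 54.600″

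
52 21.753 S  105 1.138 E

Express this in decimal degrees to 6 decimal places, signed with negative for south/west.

-52.362550, 105.018967

Latitude: 21.753′ = 0.362550°; total 52.3625500
S ⇒ negate
λ: 105 + 1.138/60 = 105.0189667
E ⇒ keep positive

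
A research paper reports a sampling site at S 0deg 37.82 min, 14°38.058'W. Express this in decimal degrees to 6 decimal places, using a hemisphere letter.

φ: 37.82′ = 0.630333°; total 0.6303333
Longitude: 38.058′ = 0.634300°; total 14.6343000

0.630333° S, 14.634300° W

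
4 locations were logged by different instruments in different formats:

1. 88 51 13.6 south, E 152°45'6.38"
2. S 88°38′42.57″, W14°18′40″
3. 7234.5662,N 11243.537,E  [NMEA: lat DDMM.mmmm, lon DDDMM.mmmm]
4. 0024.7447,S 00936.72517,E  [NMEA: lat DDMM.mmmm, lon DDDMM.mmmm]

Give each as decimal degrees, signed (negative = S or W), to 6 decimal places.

1. -88.853778, 152.751772
2. -88.645158, -14.311111
3. 72.576103, 112.725617
4. -0.412412, 9.612086

Point 1:
  Latitude: 88° + 51/60 + 13.6/3600 = 88 + 0.850000 + 0.003778 = 88.8537778
  S ⇒ negate
  λ: 45′ + 6.38″ = 45.10633′; 152 + 45.10633/60 = 152.7517722
  E → positive
Point 2:
  Latitude: 88 + 38/60 + 42.57/3600 = 88.6451583
  S → negative
  Lon: 18′ + 40″ = 18.66667′; 14 + 18.66667/60 = 14.3111111
  W → negative
Point 3:
  Lat: split at 2 digits → 72° and 34.5662′; 72 + 34.5662/60 = 72.5761033
  N ⇒ keep positive
  Lon: degrees = first 3 digits = 112, minutes = 43.537; 112 + 43.537/60 = 112.7256167
  E → positive
Point 4:
  φ: split at 2 digits → 00° and 24.7447′; 0 + 24.7447/60 = 0.4124117
  S → negative
  Longitude: degrees = first 3 digits = 9, minutes = 36.72517; 9 + 36.72517/60 = 9.6120862
  E ⇒ keep positive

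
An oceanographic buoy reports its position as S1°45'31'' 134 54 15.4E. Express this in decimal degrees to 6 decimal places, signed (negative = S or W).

-1.758611, 134.904278

Latitude: 45′ + 31″ = 45.51667′; 1 + 45.51667/60 = 1.7586111
S ⇒ negate
λ: 134° + 54/60 + 15.4/3600 = 134 + 0.900000 + 0.004278 = 134.9042778
E ⇒ keep positive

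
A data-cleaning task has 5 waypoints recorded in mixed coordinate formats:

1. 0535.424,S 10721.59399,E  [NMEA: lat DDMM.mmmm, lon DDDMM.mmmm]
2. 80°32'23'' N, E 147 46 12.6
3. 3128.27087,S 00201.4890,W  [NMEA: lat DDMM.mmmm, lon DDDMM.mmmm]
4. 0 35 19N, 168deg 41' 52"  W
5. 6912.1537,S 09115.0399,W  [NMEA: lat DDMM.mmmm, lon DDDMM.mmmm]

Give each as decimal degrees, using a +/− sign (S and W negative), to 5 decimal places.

1. -5.59040, 107.35990
2. 80.53972, 147.77017
3. -31.47118, -2.02482
4. 0.58861, -168.69778
5. -69.20256, -91.25067

Point 1:
  Latitude: split at 2 digits → 05° and 35.424′; 5 + 35.424/60 = 5.590400
  S ⇒ negate
  Lon: degrees = first 3 digits = 107, minutes = 21.59399; 107 + 21.59399/60 = 107.359900
  E ⇒ keep positive
Point 2:
  φ: 80 + 32/60 + 23/3600 = 80.539722
  N → positive
  Longitude: 46′ + 12.6″ = 46.21000′; 147 + 46.21000/60 = 147.770167
  E ⇒ keep positive
Point 3:
  Lat: degrees = first 2 digits = 31, minutes = 28.27087; 31 + 28.27087/60 = 31.471181
  S → negative
  λ: split at 3 digits → 002° and 1.489′; 2 + 1.489/60 = 2.024817
  hemisphere W, so the sign is −
Point 4:
  Latitude: 0 + 35/60 + 19/3600 = 0.588611
  N → positive
  λ: 41′ + 52″ = 41.86667′; 168 + 41.86667/60 = 168.697778
  W ⇒ negate
Point 5:
  φ: split at 2 digits → 69° and 12.1537′; 69 + 12.1537/60 = 69.202562
  S → negative
  Lon: degrees = first 3 digits = 91, minutes = 15.0399; 91 + 15.0399/60 = 91.250665
  W → negative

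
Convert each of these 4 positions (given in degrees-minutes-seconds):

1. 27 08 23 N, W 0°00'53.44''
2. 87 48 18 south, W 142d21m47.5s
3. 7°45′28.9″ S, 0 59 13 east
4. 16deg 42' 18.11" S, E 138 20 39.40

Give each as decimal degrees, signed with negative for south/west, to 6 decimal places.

1. 27.139722, -0.014844
2. -87.805000, -142.363194
3. -7.758028, 0.986944
4. -16.705031, 138.344278

Point 1:
  Lat: 8′ + 23″ = 8.38333′; 27 + 8.38333/60 = 27.1397222
  N → positive
  Lon: 0 + 0/60 + 53.44/3600 = 0.0148444
  W → negative
Point 2:
  Latitude: 87 + 48/60 + 18/3600 = 87.8050000
  hemisphere S, so the sign is −
  Lon: 142° + 21/60 + 47.5/3600 = 142 + 0.350000 + 0.013194 = 142.3631944
  W → negative
Point 3:
  φ: 7° + 45/60 + 28.9/3600 = 7 + 0.750000 + 0.008028 = 7.7580278
  S ⇒ negate
  Lon: 0° + 59/60 + 13/3600 = 0 + 0.983333 + 0.003611 = 0.9869444
  E → positive
Point 4:
  Lat: 42′ + 18.11″ = 42.30183′; 16 + 42.30183/60 = 16.7050306
  S ⇒ negate
  λ: 138° + 20/60 + 39.4/3600 = 138 + 0.333333 + 0.010944 = 138.3442778
  E → positive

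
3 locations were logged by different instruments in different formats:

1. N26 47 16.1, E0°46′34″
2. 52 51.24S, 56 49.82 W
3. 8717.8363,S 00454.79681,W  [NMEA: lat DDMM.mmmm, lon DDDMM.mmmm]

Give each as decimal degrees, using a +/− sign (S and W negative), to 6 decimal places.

Point 1:
  φ: 47′ + 16.1″ = 47.26833′; 26 + 47.26833/60 = 26.7878056
  N → positive
  Lon: 0 + 46/60 + 34/3600 = 0.7761111
  E ⇒ keep positive
Point 2:
  Latitude: 51.24′ = 0.854000°; total 52.8540000
  S ⇒ negate
  Longitude: 49.82′ = 0.830333°; total 56.8303333
  W → negative
Point 3:
  Latitude: split at 2 digits → 87° and 17.8363′; 87 + 17.8363/60 = 87.2972717
  S → negative
  λ: split at 3 digits → 004° and 54.79681′; 4 + 54.79681/60 = 4.9132802
  hemisphere W, so the sign is −

1. 26.787806, 0.776111
2. -52.854000, -56.830333
3. -87.297272, -4.913280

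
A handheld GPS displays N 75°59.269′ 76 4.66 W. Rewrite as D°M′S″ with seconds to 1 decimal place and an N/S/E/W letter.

φ: fractional minutes 0.26900 × 60 = 16.140″
Longitude: 4.66000′ → 4′ and 0.66000 × 60 = 39.600″

75°59′16.1″ N, 76°04′39.6″ W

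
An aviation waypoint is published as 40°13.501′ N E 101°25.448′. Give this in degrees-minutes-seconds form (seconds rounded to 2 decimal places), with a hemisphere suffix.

40°13′30.06″ N, 101°25′26.88″ E

Latitude: 13.50100′ → 13′ and 0.50100 × 60 = 30.0600″
λ: fractional minutes 0.44800 × 60 = 26.8800″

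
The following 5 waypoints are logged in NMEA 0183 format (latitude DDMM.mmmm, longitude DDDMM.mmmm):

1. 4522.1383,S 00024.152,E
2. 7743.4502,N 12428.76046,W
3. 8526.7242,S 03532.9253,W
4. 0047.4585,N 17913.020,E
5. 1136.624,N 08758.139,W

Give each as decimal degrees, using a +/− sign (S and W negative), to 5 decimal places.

Point 1:
  φ: degrees = first 2 digits = 45, minutes = 22.1383; 45 + 22.1383/60 = 45.368972
  hemisphere S, so the sign is −
  Lon: degrees = first 3 digits = 0, minutes = 24.152; 0 + 24.152/60 = 0.402533
  E ⇒ keep positive
Point 2:
  φ: degrees = first 2 digits = 77, minutes = 43.4502; 77 + 43.4502/60 = 77.724170
  N ⇒ keep positive
  Longitude: split at 3 digits → 124° and 28.76046′; 124 + 28.76046/60 = 124.479341
  hemisphere W, so the sign is −
Point 3:
  Lat: degrees = first 2 digits = 85, minutes = 26.7242; 85 + 26.7242/60 = 85.445403
  hemisphere S, so the sign is −
  Longitude: degrees = first 3 digits = 35, minutes = 32.9253; 35 + 32.9253/60 = 35.548755
  W → negative
Point 4:
  Lat: degrees = first 2 digits = 0, minutes = 47.4585; 0 + 47.4585/60 = 0.790975
  N → positive
  Lon: degrees = first 3 digits = 179, minutes = 13.02; 179 + 13.02/60 = 179.217000
  E → positive
Point 5:
  Lat: degrees = first 2 digits = 11, minutes = 36.624; 11 + 36.624/60 = 11.610400
  N → positive
  λ: degrees = first 3 digits = 87, minutes = 58.139; 87 + 58.139/60 = 87.968983
  hemisphere W, so the sign is −

1. -45.36897, 0.40253
2. 77.72417, -124.47934
3. -85.44540, -35.54876
4. 0.79098, 179.21700
5. 11.61040, -87.96898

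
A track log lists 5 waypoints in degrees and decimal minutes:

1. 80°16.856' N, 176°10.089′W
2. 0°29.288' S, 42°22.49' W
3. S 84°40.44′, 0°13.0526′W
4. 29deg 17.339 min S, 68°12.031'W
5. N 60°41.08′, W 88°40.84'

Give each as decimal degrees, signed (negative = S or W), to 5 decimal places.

1. 80.28093, -176.16815
2. -0.48813, -42.37483
3. -84.67400, -0.21754
4. -29.28898, -68.20052
5. 60.68467, -88.68067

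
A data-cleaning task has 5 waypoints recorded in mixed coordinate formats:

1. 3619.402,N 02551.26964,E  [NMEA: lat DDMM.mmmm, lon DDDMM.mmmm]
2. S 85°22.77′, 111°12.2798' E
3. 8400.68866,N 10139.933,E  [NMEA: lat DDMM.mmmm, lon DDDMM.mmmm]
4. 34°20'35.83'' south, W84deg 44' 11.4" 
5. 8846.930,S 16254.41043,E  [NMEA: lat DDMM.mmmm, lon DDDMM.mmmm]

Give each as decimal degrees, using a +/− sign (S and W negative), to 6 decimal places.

Point 1:
  Lat: split at 2 digits → 36° and 19.402′; 36 + 19.402/60 = 36.3233667
  N → positive
  Lon: degrees = first 3 digits = 25, minutes = 51.26964; 25 + 51.26964/60 = 25.8544940
  E ⇒ keep positive
Point 2:
  Lat: 22.77′ = 0.379500°; total 85.3795000
  hemisphere S, so the sign is −
  Lon: 12.2798′ = 0.204663°; total 111.2046633
  E ⇒ keep positive
Point 3:
  Latitude: degrees = first 2 digits = 84, minutes = 0.68866; 84 + 0.68866/60 = 84.0114777
  N ⇒ keep positive
  Longitude: split at 3 digits → 101° and 39.933′; 101 + 39.933/60 = 101.6655500
  E ⇒ keep positive
Point 4:
  Lat: 34 + 20/60 + 35.83/3600 = 34.3432861
  S ⇒ negate
  λ: 84 + 44/60 + 11.4/3600 = 84.7365000
  W ⇒ negate
Point 5:
  Lat: split at 2 digits → 88° and 46.93′; 88 + 46.93/60 = 88.7821667
  S ⇒ negate
  Longitude: degrees = first 3 digits = 162, minutes = 54.41043; 162 + 54.41043/60 = 162.9068405
  E → positive

1. 36.323367, 25.854494
2. -85.379500, 111.204663
3. 84.011478, 101.665550
4. -34.343286, -84.736500
5. -88.782167, 162.906841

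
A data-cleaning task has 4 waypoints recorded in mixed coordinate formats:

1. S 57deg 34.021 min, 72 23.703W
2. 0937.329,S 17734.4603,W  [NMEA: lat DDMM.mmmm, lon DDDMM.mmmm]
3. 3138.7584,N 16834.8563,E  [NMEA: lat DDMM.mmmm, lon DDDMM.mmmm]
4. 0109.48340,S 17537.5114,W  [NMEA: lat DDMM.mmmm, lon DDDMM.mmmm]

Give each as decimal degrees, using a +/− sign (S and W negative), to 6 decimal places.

1. -57.567017, -72.395050
2. -9.622150, -177.574338
3. 31.645973, 168.580938
4. -1.158057, -175.625190

Point 1:
  Latitude: 34.021′ = 0.567017°; total 57.5670167
  S ⇒ negate
  λ: 72 + 23.703/60 = 72.3950500
  W → negative
Point 2:
  Latitude: split at 2 digits → 09° and 37.329′; 9 + 37.329/60 = 9.6221500
  S ⇒ negate
  Longitude: degrees = first 3 digits = 177, minutes = 34.4603; 177 + 34.4603/60 = 177.5743383
  W → negative
Point 3:
  Lat: split at 2 digits → 31° and 38.7584′; 31 + 38.7584/60 = 31.6459733
  N ⇒ keep positive
  λ: degrees = first 3 digits = 168, minutes = 34.8563; 168 + 34.8563/60 = 168.5809383
  E → positive
Point 4:
  Lat: degrees = first 2 digits = 1, minutes = 9.4834; 1 + 9.4834/60 = 1.1580567
  S → negative
  Lon: split at 3 digits → 175° and 37.5114′; 175 + 37.5114/60 = 175.6251900
  W → negative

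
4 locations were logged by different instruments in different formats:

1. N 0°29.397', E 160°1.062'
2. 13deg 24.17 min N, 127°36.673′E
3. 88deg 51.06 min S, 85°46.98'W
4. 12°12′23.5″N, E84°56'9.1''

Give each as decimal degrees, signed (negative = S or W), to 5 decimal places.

1. 0.48995, 160.01770
2. 13.40283, 127.61122
3. -88.85100, -85.78300
4. 12.20653, 84.93586

Point 1:
  φ: 0 + 29.397/60 = 0.489950
  N → positive
  Longitude: 160 + 1.062/60 = 160.017700
  E → positive
Point 2:
  Lat: 24.17′ = 0.402833°; total 13.402833
  N → positive
  Longitude: 36.673′ = 0.611217°; total 127.611217
  E → positive
Point 3:
  Latitude: 51.06′ = 0.851000°; total 88.851000
  hemisphere S, so the sign is −
  Longitude: 85 + 46.98/60 = 85.783000
  hemisphere W, so the sign is −
Point 4:
  Lat: 12 + 12/60 + 23.5/3600 = 12.206528
  N → positive
  Lon: 56′ + 9.1″ = 56.15167′; 84 + 56.15167/60 = 84.935861
  E ⇒ keep positive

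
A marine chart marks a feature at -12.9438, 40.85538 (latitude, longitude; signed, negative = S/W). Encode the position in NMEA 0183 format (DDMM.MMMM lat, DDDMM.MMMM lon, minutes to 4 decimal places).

Latitude is negative → S; |value| = 12.943800
φ: 12° + 0.943800 × 60 = 12° 56.628000′
Lon: minutes = (40.855380 − 40) × 60 = 51.322800

1256.6280,S / 04051.3228,E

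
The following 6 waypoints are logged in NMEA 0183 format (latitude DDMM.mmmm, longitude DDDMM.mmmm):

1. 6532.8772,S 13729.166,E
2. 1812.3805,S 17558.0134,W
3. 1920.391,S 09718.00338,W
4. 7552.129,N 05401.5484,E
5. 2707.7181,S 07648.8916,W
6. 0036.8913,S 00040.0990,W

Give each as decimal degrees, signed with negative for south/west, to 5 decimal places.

Point 1:
  φ: degrees = first 2 digits = 65, minutes = 32.8772; 65 + 32.8772/60 = 65.547953
  S → negative
  λ: split at 3 digits → 137° and 29.166′; 137 + 29.166/60 = 137.486100
  E → positive
Point 2:
  Lat: split at 2 digits → 18° and 12.3805′; 18 + 12.3805/60 = 18.206342
  hemisphere S, so the sign is −
  Lon: split at 3 digits → 175° and 58.0134′; 175 + 58.0134/60 = 175.966890
  hemisphere W, so the sign is −
Point 3:
  Latitude: split at 2 digits → 19° and 20.391′; 19 + 20.391/60 = 19.339850
  S ⇒ negate
  λ: split at 3 digits → 097° and 18.00338′; 97 + 18.00338/60 = 97.300056
  W → negative
Point 4:
  Latitude: split at 2 digits → 75° and 52.129′; 75 + 52.129/60 = 75.868817
  N → positive
  λ: split at 3 digits → 054° and 1.5484′; 54 + 1.5484/60 = 54.025807
  E ⇒ keep positive
Point 5:
  Latitude: degrees = first 2 digits = 27, minutes = 7.7181; 27 + 7.7181/60 = 27.128635
  hemisphere S, so the sign is −
  Lon: degrees = first 3 digits = 76, minutes = 48.8916; 76 + 48.8916/60 = 76.814860
  W ⇒ negate
Point 6:
  Latitude: degrees = first 2 digits = 0, minutes = 36.8913; 0 + 36.8913/60 = 0.614855
  S → negative
  λ: split at 3 digits → 000° and 40.099′; 0 + 40.099/60 = 0.668317
  W ⇒ negate

1. -65.54795, 137.48610
2. -18.20634, -175.96689
3. -19.33985, -97.30006
4. 75.86882, 54.02581
5. -27.12864, -76.81486
6. -0.61486, -0.66832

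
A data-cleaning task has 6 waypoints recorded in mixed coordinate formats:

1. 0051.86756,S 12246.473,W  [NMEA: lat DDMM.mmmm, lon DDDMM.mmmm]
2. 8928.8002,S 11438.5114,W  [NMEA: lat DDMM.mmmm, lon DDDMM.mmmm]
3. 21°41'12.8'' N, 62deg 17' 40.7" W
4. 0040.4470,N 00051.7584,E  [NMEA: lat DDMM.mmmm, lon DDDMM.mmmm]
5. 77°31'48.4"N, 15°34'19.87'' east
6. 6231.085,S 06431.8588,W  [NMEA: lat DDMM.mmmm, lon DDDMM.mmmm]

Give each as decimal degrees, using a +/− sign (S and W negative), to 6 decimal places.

Point 1:
  Lat: split at 2 digits → 00° and 51.86756′; 0 + 51.86756/60 = 0.8644593
  S → negative
  Lon: degrees = first 3 digits = 122, minutes = 46.473; 122 + 46.473/60 = 122.7745500
  W ⇒ negate
Point 2:
  Lat: degrees = first 2 digits = 89, minutes = 28.8002; 89 + 28.8002/60 = 89.4800033
  hemisphere S, so the sign is −
  λ: degrees = first 3 digits = 114, minutes = 38.5114; 114 + 38.5114/60 = 114.6418567
  hemisphere W, so the sign is −
Point 3:
  Lat: 21 + 41/60 + 12.8/3600 = 21.6868889
  N ⇒ keep positive
  λ: 62° + 17/60 + 40.7/3600 = 62 + 0.283333 + 0.011306 = 62.2946389
  W ⇒ negate
Point 4:
  Latitude: degrees = first 2 digits = 0, minutes = 40.447; 0 + 40.447/60 = 0.6741167
  N ⇒ keep positive
  Longitude: degrees = first 3 digits = 0, minutes = 51.7584; 0 + 51.7584/60 = 0.8626400
  E → positive
Point 5:
  φ: 77° + 31/60 + 48.4/3600 = 77 + 0.516667 + 0.013444 = 77.5301111
  N → positive
  λ: 34′ + 19.87″ = 34.33117′; 15 + 34.33117/60 = 15.5721861
  E → positive
Point 6:
  Lat: degrees = first 2 digits = 62, minutes = 31.085; 62 + 31.085/60 = 62.5180833
  hemisphere S, so the sign is −
  λ: degrees = first 3 digits = 64, minutes = 31.8588; 64 + 31.8588/60 = 64.5309800
  W → negative

1. -0.864459, -122.774550
2. -89.480003, -114.641857
3. 21.686889, -62.294639
4. 0.674117, 0.862640
5. 77.530111, 15.572186
6. -62.518083, -64.530980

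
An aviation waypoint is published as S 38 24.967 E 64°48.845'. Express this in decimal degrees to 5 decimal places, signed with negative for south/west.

-38.41612, 64.81408

Lat: 38 + 24.967/60 = 38.416117
S ⇒ negate
Longitude: 48.845′ = 0.814083°; total 64.814083
E ⇒ keep positive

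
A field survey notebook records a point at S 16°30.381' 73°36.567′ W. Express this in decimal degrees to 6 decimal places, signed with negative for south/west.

-16.506350, -73.609450

Latitude: 16 + 30.381/60 = 16.5063500
hemisphere S, so the sign is −
λ: 73 + 36.567/60 = 73.6094500
W ⇒ negate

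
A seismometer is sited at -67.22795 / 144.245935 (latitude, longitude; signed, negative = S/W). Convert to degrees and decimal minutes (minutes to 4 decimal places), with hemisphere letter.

Latitude is negative → S; |value| = 67.227950
Latitude: fractional part 0.227950 → 13.677000 minutes
Lon: minutes = (144.245935 − 144) × 60 = 14.756100

67° 13.6770′ S, 144° 14.7561′ E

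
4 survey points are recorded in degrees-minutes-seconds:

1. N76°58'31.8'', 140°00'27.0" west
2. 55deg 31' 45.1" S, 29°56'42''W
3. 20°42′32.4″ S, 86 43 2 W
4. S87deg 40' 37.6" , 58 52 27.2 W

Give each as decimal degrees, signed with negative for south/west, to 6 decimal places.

Point 1:
  Latitude: 76° + 58/60 + 31.8/3600 = 76 + 0.966667 + 0.008833 = 76.9755000
  N ⇒ keep positive
  λ: 0′ + 27″ = 0.45000′; 140 + 0.45000/60 = 140.0075000
  hemisphere W, so the sign is −
Point 2:
  φ: 55 + 31/60 + 45.1/3600 = 55.5291944
  S ⇒ negate
  Longitude: 29 + 56/60 + 42/3600 = 29.9450000
  hemisphere W, so the sign is −
Point 3:
  φ: 42′ + 32.4″ = 42.54000′; 20 + 42.54000/60 = 20.7090000
  S ⇒ negate
  Longitude: 86 + 43/60 + 2/3600 = 86.7172222
  W → negative
Point 4:
  φ: 87 + 40/60 + 37.6/3600 = 87.6771111
  S ⇒ negate
  Lon: 58° + 52/60 + 27.2/3600 = 58 + 0.866667 + 0.007556 = 58.8742222
  W → negative

1. 76.975500, -140.007500
2. -55.529194, -29.945000
3. -20.709000, -86.717222
4. -87.677111, -58.874222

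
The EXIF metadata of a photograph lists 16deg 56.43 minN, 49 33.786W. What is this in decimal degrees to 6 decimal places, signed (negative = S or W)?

16.940500, -49.563100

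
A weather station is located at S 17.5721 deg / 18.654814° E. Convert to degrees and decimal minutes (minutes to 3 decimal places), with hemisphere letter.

17° 34.326′ S, 18° 39.289′ E

φ: 17° + 0.572100 × 60 = 17° 34.32600′
Longitude: fractional part 0.654814 → 39.28884 minutes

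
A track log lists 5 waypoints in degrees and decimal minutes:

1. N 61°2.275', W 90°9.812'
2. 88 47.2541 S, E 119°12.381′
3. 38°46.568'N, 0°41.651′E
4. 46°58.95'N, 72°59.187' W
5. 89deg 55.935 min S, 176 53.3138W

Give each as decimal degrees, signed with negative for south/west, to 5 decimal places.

Point 1:
  Latitude: 2.275′ = 0.037917°; total 61.037917
  N → positive
  Lon: 9.812′ = 0.163533°; total 90.163533
  hemisphere W, so the sign is −
Point 2:
  φ: 47.2541′ = 0.787568°; total 88.787568
  S → negative
  Lon: 119 + 12.381/60 = 119.206350
  E ⇒ keep positive
Point 3:
  Lat: 38 + 46.568/60 = 38.776133
  N → positive
  Lon: 0 + 41.651/60 = 0.694183
  E ⇒ keep positive
Point 4:
  Latitude: 58.95′ = 0.982500°; total 46.982500
  N → positive
  λ: 72 + 59.187/60 = 72.986450
  W → negative
Point 5:
  Latitude: 89 + 55.935/60 = 89.932250
  S → negative
  Lon: 176 + 53.3138/60 = 176.888563
  W → negative

1. 61.03792, -90.16353
2. -88.78757, 119.20635
3. 38.77613, 0.69418
4. 46.98250, -72.98645
5. -89.93225, -176.88856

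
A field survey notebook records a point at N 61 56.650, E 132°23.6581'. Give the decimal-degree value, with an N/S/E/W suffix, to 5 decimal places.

61.94417° N, 132.39430° E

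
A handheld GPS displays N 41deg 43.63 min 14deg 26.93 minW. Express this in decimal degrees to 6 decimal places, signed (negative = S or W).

Latitude: 41 + 43.63/60 = 41.7271667
N → positive
λ: 14 + 26.93/60 = 14.4488333
W → negative

41.727167, -14.448833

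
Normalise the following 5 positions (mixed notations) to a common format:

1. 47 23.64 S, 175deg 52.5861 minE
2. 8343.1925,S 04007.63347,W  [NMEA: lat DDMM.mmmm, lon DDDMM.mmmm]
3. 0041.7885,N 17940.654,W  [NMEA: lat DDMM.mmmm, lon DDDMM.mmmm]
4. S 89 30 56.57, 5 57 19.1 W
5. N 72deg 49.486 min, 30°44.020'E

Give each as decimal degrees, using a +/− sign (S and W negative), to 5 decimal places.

1. -47.39400, 175.87644
2. -83.71988, -40.12722
3. 0.69648, -179.67757
4. -89.51571, -5.95531
5. 72.82477, 30.73367

Point 1:
  Latitude: 47 + 23.64/60 = 47.394000
  S → negative
  λ: 175 + 52.5861/60 = 175.876435
  E → positive
Point 2:
  Lat: split at 2 digits → 83° and 43.1925′; 83 + 43.1925/60 = 83.719875
  S ⇒ negate
  λ: degrees = first 3 digits = 40, minutes = 7.63347; 40 + 7.63347/60 = 40.127225
  W → negative
Point 3:
  Latitude: split at 2 digits → 00° and 41.7885′; 0 + 41.7885/60 = 0.696475
  N → positive
  Longitude: degrees = first 3 digits = 179, minutes = 40.654; 179 + 40.654/60 = 179.677567
  W → negative
Point 4:
  φ: 89 + 30/60 + 56.57/3600 = 89.515714
  hemisphere S, so the sign is −
  λ: 5° + 57/60 + 19.1/3600 = 5 + 0.950000 + 0.005306 = 5.955306
  W ⇒ negate
Point 5:
  φ: 72 + 49.486/60 = 72.824767
  N ⇒ keep positive
  Longitude: 30 + 44.02/60 = 30.733667
  E ⇒ keep positive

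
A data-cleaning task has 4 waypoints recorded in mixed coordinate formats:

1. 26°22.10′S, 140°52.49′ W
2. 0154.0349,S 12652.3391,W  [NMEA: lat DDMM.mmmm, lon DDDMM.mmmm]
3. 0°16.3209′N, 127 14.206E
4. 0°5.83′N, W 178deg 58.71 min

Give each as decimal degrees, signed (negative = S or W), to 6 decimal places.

Point 1:
  Lat: 26 + 22.1/60 = 26.3683333
  S → negative
  Longitude: 140 + 52.49/60 = 140.8748333
  W ⇒ negate
Point 2:
  φ: split at 2 digits → 01° and 54.0349′; 1 + 54.0349/60 = 1.9005817
  S → negative
  Lon: degrees = first 3 digits = 126, minutes = 52.3391; 126 + 52.3391/60 = 126.8723183
  W → negative
Point 3:
  Lat: 0 + 16.3209/60 = 0.2720150
  N ⇒ keep positive
  Lon: 127 + 14.206/60 = 127.2367667
  E → positive
Point 4:
  Latitude: 5.83′ = 0.097167°; total 0.0971667
  N → positive
  Longitude: 178 + 58.71/60 = 178.9785000
  W ⇒ negate

1. -26.368333, -140.874833
2. -1.900582, -126.872318
3. 0.272015, 127.236767
4. 0.097167, -178.978500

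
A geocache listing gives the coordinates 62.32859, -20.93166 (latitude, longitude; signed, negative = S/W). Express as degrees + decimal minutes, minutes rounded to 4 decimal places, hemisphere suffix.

62° 19.7154′ N, 20° 55.8996′ W

Lat: 62° + 0.328590 × 60 = 62° 19.715400′
Longitude is negative → W; |value| = 20.931660
λ: fractional part 0.931660 → 55.899600 minutes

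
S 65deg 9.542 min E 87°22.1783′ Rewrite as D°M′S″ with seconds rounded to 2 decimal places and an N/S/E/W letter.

Lat: fractional minutes 0.54200 × 60 = 32.5200″
Lon: fractional minutes 0.17830 × 60 = 10.6980″

65°09′32.52″ S, 87°22′10.70″ E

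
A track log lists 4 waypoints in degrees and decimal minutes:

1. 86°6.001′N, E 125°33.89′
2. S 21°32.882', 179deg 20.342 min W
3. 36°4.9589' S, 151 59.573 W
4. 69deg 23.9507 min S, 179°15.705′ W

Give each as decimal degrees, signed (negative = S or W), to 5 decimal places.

1. 86.10002, 125.56483
2. -21.54803, -179.33903
3. -36.08265, -151.99288
4. -69.39918, -179.26175

Point 1:
  Latitude: 86 + 6.001/60 = 86.100017
  N ⇒ keep positive
  Lon: 125 + 33.89/60 = 125.564833
  E → positive
Point 2:
  Latitude: 21 + 32.882/60 = 21.548033
  S → negative
  Longitude: 179 + 20.342/60 = 179.339033
  hemisphere W, so the sign is −
Point 3:
  φ: 4.9589′ = 0.082648°; total 36.082648
  hemisphere S, so the sign is −
  Longitude: 151 + 59.573/60 = 151.992883
  W ⇒ negate
Point 4:
  Lat: 69 + 23.9507/60 = 69.399178
  S → negative
  Lon: 15.705′ = 0.261750°; total 179.261750
  hemisphere W, so the sign is −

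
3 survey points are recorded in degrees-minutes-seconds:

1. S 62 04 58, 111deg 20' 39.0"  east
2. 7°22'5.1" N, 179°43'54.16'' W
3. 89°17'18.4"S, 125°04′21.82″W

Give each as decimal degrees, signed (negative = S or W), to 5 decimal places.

Point 1:
  φ: 4′ + 58″ = 4.96667′; 62 + 4.96667/60 = 62.082778
  S ⇒ negate
  λ: 111° + 20/60 + 39/3600 = 111 + 0.333333 + 0.010833 = 111.344167
  E → positive
Point 2:
  φ: 7° + 22/60 + 5.1/3600 = 7 + 0.366667 + 0.001417 = 7.368083
  N ⇒ keep positive
  Lon: 43′ + 54.16″ = 43.90267′; 179 + 43.90267/60 = 179.731711
  hemisphere W, so the sign is −
Point 3:
  Lat: 89° + 17/60 + 18.4/3600 = 89 + 0.283333 + 0.005111 = 89.288444
  S → negative
  λ: 4′ + 21.82″ = 4.36367′; 125 + 4.36367/60 = 125.072728
  W ⇒ negate

1. -62.08278, 111.34417
2. 7.36808, -179.73171
3. -89.28844, -125.07273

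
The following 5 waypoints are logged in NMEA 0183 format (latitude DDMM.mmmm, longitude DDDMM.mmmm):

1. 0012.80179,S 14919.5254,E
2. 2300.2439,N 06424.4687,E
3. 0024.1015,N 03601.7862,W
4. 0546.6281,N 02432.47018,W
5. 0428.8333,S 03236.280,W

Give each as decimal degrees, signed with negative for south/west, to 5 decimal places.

Point 1:
  Latitude: split at 2 digits → 00° and 12.80179′; 0 + 12.80179/60 = 0.213363
  S ⇒ negate
  λ: split at 3 digits → 149° and 19.5254′; 149 + 19.5254/60 = 149.325423
  E → positive
Point 2:
  Lat: degrees = first 2 digits = 23, minutes = 0.2439; 23 + 0.2439/60 = 23.004065
  N ⇒ keep positive
  λ: degrees = first 3 digits = 64, minutes = 24.4687; 64 + 24.4687/60 = 64.407812
  E ⇒ keep positive
Point 3:
  φ: degrees = first 2 digits = 0, minutes = 24.1015; 0 + 24.1015/60 = 0.401692
  N → positive
  Longitude: degrees = first 3 digits = 36, minutes = 1.7862; 36 + 1.7862/60 = 36.029770
  hemisphere W, so the sign is −
Point 4:
  Lat: split at 2 digits → 05° and 46.6281′; 5 + 46.6281/60 = 5.777135
  N ⇒ keep positive
  Lon: degrees = first 3 digits = 24, minutes = 32.47018; 24 + 32.47018/60 = 24.541170
  W → negative
Point 5:
  Latitude: split at 2 digits → 04° and 28.8333′; 4 + 28.8333/60 = 4.480555
  S → negative
  Lon: degrees = first 3 digits = 32, minutes = 36.28; 32 + 36.28/60 = 32.604667
  W ⇒ negate

1. -0.21336, 149.32542
2. 23.00407, 64.40781
3. 0.40169, -36.02977
4. 5.77714, -24.54117
5. -4.48056, -32.60467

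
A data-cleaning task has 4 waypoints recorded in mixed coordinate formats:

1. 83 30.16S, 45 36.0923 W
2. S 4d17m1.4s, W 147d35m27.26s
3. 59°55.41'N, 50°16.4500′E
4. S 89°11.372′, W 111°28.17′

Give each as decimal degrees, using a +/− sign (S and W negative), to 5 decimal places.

1. -83.50267, -45.60154
2. -4.28372, -147.59091
3. 59.92350, 50.27417
4. -89.18953, -111.46950

Point 1:
  Latitude: 30.16′ = 0.502667°; total 83.502667
  hemisphere S, so the sign is −
  Longitude: 36.0923′ = 0.601538°; total 45.601538
  hemisphere W, so the sign is −
Point 2:
  Latitude: 4° + 17/60 + 1.4/3600 = 4 + 0.283333 + 0.000389 = 4.283722
  S ⇒ negate
  λ: 35′ + 27.26″ = 35.45433′; 147 + 35.45433/60 = 147.590906
  hemisphere W, so the sign is −
Point 3:
  Latitude: 55.41′ = 0.923500°; total 59.923500
  N → positive
  Longitude: 50 + 16.45/60 = 50.274167
  E ⇒ keep positive
Point 4:
  Lat: 89 + 11.372/60 = 89.189533
  S → negative
  λ: 28.17′ = 0.469500°; total 111.469500
  W ⇒ negate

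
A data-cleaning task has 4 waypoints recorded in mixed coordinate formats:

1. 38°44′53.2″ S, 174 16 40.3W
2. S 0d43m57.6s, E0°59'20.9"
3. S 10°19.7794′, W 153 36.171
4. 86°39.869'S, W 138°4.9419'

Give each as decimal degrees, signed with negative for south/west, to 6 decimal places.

1. -38.748111, -174.277861
2. -0.732667, 0.989139
3. -10.329657, -153.602850
4. -86.664483, -138.082365

Point 1:
  Latitude: 38° + 44/60 + 53.2/3600 = 38 + 0.733333 + 0.014778 = 38.7481111
  S → negative
  Longitude: 174° + 16/60 + 40.3/3600 = 174 + 0.266667 + 0.011194 = 174.2778611
  W ⇒ negate
Point 2:
  φ: 0 + 43/60 + 57.6/3600 = 0.7326667
  S ⇒ negate
  Longitude: 0 + 59/60 + 20.9/3600 = 0.9891389
  E ⇒ keep positive
Point 3:
  Latitude: 19.7794′ = 0.329657°; total 10.3296567
  S ⇒ negate
  Lon: 36.171′ = 0.602850°; total 153.6028500
  hemisphere W, so the sign is −
Point 4:
  Latitude: 39.869′ = 0.664483°; total 86.6644833
  S → negative
  λ: 138 + 4.9419/60 = 138.0823650
  W ⇒ negate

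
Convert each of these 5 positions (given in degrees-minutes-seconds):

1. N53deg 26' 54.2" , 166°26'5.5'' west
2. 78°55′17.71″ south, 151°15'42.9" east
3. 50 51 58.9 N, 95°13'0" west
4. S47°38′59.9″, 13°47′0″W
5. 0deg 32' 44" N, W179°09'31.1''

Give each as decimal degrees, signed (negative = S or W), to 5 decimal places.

1. 53.44839, -166.43486
2. -78.92159, 151.26192
3. 50.86636, -95.21667
4. -47.64997, -13.78333
5. 0.54556, -179.15864

Point 1:
  φ: 26′ + 54.2″ = 26.90333′; 53 + 26.90333/60 = 53.448389
  N → positive
  Longitude: 166° + 26/60 + 5.5/3600 = 166 + 0.433333 + 0.001528 = 166.434861
  W → negative
Point 2:
  Lat: 55′ + 17.71″ = 55.29517′; 78 + 55.29517/60 = 78.921586
  hemisphere S, so the sign is −
  λ: 15′ + 42.9″ = 15.71500′; 151 + 15.71500/60 = 151.261917
  E → positive
Point 3:
  Latitude: 50 + 51/60 + 58.9/3600 = 50.866361
  N → positive
  λ: 13′ + 0″ = 13.00000′; 95 + 13.00000/60 = 95.216667
  W → negative
Point 4:
  Latitude: 47° + 38/60 + 59.9/3600 = 47 + 0.633333 + 0.016639 = 47.649972
  S → negative
  Lon: 47′ + 0″ = 47.00000′; 13 + 47.00000/60 = 13.783333
  hemisphere W, so the sign is −
Point 5:
  φ: 0 + 32/60 + 44/3600 = 0.545556
  N ⇒ keep positive
  λ: 179 + 9/60 + 31.1/3600 = 179.158639
  hemisphere W, so the sign is −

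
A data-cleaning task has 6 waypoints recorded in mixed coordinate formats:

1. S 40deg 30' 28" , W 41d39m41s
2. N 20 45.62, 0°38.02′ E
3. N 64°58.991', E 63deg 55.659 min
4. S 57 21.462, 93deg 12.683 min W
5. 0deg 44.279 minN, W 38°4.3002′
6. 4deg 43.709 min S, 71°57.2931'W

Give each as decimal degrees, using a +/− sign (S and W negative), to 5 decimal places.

Point 1:
  Latitude: 40 + 30/60 + 28/3600 = 40.507778
  S → negative
  Longitude: 41 + 39/60 + 41/3600 = 41.661389
  hemisphere W, so the sign is −
Point 2:
  Latitude: 20 + 45.62/60 = 20.760333
  N → positive
  λ: 0 + 38.02/60 = 0.633667
  E ⇒ keep positive
Point 3:
  Latitude: 58.991′ = 0.983183°; total 64.983183
  N ⇒ keep positive
  Lon: 63 + 55.659/60 = 63.927650
  E ⇒ keep positive
Point 4:
  φ: 57 + 21.462/60 = 57.357700
  S ⇒ negate
  Lon: 93 + 12.683/60 = 93.211383
  W → negative
Point 5:
  φ: 44.279′ = 0.737983°; total 0.737983
  N ⇒ keep positive
  Longitude: 38 + 4.3002/60 = 38.071670
  hemisphere W, so the sign is −
Point 6:
  Latitude: 43.709′ = 0.728483°; total 4.728483
  hemisphere S, so the sign is −
  λ: 71 + 57.2931/60 = 71.954885
  W → negative

1. -40.50778, -41.66139
2. 20.76033, 0.63367
3. 64.98318, 63.92765
4. -57.35770, -93.21138
5. 0.73798, -38.07167
6. -4.72848, -71.95489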